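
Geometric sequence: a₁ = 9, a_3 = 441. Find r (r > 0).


r^(n-1) = aₙ/a₁
r^2 = 441/9 = 49
r = 49^(1/2)
= ±7; taking r > 0 gives r = 7

r = 7


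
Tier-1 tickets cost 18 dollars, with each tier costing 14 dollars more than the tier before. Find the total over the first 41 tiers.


aₙ = 18 + (41-1)×14 = 578
Sₙ = n(a₁+aₙ)/2 = 41×(18+578)/2
= 41×596/2 = 12218

S_41 = 12218


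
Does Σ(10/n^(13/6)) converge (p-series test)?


p-series test: Σ c/n^p converges if p > 1, diverges if p ≤ 1 (constant c > 0 doesn't affect convergence).
p = 13/6
13/6 > 1 → CONVERGES

Converges (p = 13/6 > 1)


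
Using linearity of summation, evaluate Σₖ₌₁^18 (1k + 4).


Σ(1k+4) = 1·Σk + 4·n
= 1·171 + 4·18
= 171 + 72 = 243

Σ = 243


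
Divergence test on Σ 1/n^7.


lim(n→∞) 1/n^7 = 0
lim aₙ = 0 → nth-term test is INCONCLUSIVE
(Need other tests; this is actually a convergent p-series with p=7 > 1)

Inconclusive (lim aₙ = 0; need another test)


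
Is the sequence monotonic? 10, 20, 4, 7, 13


Differences: 10, -16, 3, 6
Difference at position 1 is +10 (> 0) but position 2 is -16 (< 0) — sequence both rises and falls
→ NOT monotonic

Not monotonic


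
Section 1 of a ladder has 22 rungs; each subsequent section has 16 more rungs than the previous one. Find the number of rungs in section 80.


aₙ = a₁ + (n-1)d
= 22 + (80-1)×16
= 22 + 1264
= 1286

a_80 = 1286


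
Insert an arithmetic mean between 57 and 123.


AM = (57 + 123)/2 = 180/2 = 90

AM = 90


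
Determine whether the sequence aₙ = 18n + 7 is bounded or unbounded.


aₙ = 18n + 7 → as n→∞, aₙ→∞
No finite upper bound exists
The sequence is UNBOUNDED

Unbounded (aₙ → ∞ as n → ∞)


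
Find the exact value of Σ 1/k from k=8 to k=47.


Σₖ₌8^47 1/k = 1/8 + 1/9 + 1/10 + ... + 1/47
= 816866824984547958443/442720643463713815200
≈ 1.8451

Sum = 816866824984547958443/442720643463713815200 ≈ 1.8451


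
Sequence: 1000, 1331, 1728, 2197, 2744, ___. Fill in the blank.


Pattern: perfect cubes: n³
Terms: 1000, 1331, 1728, 2197, 2744
Next term = 3375

Next term = 3375


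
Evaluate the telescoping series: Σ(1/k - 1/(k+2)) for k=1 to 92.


Telescoping with gap 2: two head and two tail terms survive.
= (1 + 1/2) - (1/93 + 1/94)
= 3/2 - 1/93 - 1/94 = 6463/4371

Sum = 6463/4371


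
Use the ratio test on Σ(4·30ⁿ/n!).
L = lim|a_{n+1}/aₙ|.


aₙ = 4·30^n/n!
a_{n+1}/aₙ = 30^(n+1)/(n+1)! × n!/30^n  (constant 4 cancels)
= 30/(n+1)
L = lim(n→∞) 30/(n+1) = 0
L < 1 → series CONVERGES

Converges (ratio test: L = 0 < 1)


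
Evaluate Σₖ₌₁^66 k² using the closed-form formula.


n = 66
n(n+1)(2n+1)/6 = 66×67×133/6
= 588126/6 = 98021

Σk² = 98021


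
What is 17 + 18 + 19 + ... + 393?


Σₖ₌17^393 k = Σₖ₌₁^393 k − Σₖ₌₁^16 k
= 393·394/2 − 16·17/2
= 77421 − 136 = 77285

Σk = 77285


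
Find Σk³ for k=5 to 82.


Σₖ₌5^82 k³ = [82·83/2]² − [4·5/2]²
= 11580409 − 100 = 11580309

Σk³ = 11580309


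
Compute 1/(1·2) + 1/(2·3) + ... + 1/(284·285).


1/(k(k+1)) = 1/k - 1/(k+1) (partial fractions)
Telescoping: Σ = 1 - 1/285 = 284/285

Sum = 284/285


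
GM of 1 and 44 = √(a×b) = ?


GM = √(1×44) = √44 = 6.6332

GM = 6.6332


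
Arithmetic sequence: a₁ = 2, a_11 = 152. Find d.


d = (aₙ - a₁)/(n-1)
= (152 - 2)/(11-1)
= 150/10 = 15

d = 15


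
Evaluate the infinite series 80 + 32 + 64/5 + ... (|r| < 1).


S∞ = a₁/(1-r) = 80/(1 - 2/5)
= 80/(3/5)
= 400/3

S∞ = 400/3


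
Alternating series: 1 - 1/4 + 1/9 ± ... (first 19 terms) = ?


S = 1 - 1/4 + 1/9 - 1/16 + 1/25 - 1/36 + 1/49 - 1/64 ± ...
= 0.8238
(Full series converges to +π²/12 ≈ +0.8225)

S_19 = 0.8238


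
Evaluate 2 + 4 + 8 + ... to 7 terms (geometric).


Sₙ = 2×(2^7 - 1)/(2 - 1)
= 2×(128 - 1)/1
= 2×127/1
= 254

S_7 = 254


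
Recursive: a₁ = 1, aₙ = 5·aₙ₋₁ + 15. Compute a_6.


Computing step by step:
a_1 = 1
a_2 = 20
a_3 = 115
a_4 = 590
a_5 = 2965
a_6 = 14840


a_6 = 14840


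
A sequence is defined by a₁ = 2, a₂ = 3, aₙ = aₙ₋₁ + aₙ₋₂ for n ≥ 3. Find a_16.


Computing iteratively: 2, 3, 5, 8, 13, 21, 34, 55, 89, 144, 233, 377, ...
a_16 = 2584

a_16 = 2584


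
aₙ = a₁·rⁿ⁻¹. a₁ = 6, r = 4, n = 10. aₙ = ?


aₙ = a₁·r^(n-1)
= 6×4^9
= 6×262144
= 1572864

a_10 = 1572864


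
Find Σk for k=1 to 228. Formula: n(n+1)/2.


n(n+1)/2 = 228×229/2 = 52212/2 = 26106

Σk = 26106


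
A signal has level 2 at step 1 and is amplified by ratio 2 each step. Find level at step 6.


aₙ = a₁·r^(n-1)
= 2×2^5
= 2×32
= 64

a_6 = 64


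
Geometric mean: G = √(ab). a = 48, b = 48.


GM = √(48×48) = √2304 = 48

GM = 48


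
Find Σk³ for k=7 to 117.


Σₖ₌7^117 k³ = [117·118/2]² − [6·7/2]²
= 47651409 − 441 = 47650968

Σk³ = 47650968


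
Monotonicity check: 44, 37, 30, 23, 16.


Differences: -7, -7, -7, -7
All differences < 0 → strictly DECREASING

Monotonically decreasing


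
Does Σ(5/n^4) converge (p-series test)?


p-series test: Σ c/n^p converges if p > 1, diverges if p ≤ 1 (constant c > 0 doesn't affect convergence).
p = 4
4 > 1 → CONVERGES

Converges (p = 4 > 1)


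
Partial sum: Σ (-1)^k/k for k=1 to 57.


S = -1 + 1/2 - 1/3 + 1/4 - 1/5 + 1/6 - 1/7 + 1/8 ± ...
= -0.7018
(Full series converges to -ln(2) ≈ -0.6931)

S_57 = -0.7018


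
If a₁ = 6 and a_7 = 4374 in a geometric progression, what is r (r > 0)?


r^(n-1) = aₙ/a₁
r^6 = 4374/6 = 729
r = 729^(1/6)
= ±3; taking r > 0 gives r = 3

r = 3


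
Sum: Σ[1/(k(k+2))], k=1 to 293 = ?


1/(k(k+2)) = (1/2)·(1/k - 1/(k+2)) (partial fractions)
Telescoping: Σ = (1/2)·(1 + 1/2 - 1/294 - 1/295) = 64753/86730

Sum = 64753/86730


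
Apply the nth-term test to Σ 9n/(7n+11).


lim(n→∞) 9n/(7n+11) = 9/7 = 9/7  (divide numerator and denominator by n)
lim aₙ = 9/7 ≠ 0 → series DIVERGES

Diverges (lim aₙ = 9/7 ≠ 0)


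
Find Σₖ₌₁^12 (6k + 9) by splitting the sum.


Σ(6k+9) = 6·Σk + 9·n
= 6·78 + 9·12
= 468 + 108 = 576

Σ = 576


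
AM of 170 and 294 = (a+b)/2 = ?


AM = (170 + 294)/2 = 464/2 = 232

AM = 232


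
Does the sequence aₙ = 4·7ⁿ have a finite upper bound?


aₙ = 4·7ⁿ → as n→∞, aₙ→∞ (since base 7 > 1)
No finite upper bound exists
The sequence is UNBOUNDED

Unbounded (aₙ → ∞ as n → ∞)


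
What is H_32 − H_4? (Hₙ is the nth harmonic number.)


Σₖ₌5^32 1/k = 1/5 + 1/6 + 1/7 + ... + 1/32
= 285220390427639/144403552893600
≈ 1.9752

Sum = 285220390427639/144403552893600 ≈ 1.9752


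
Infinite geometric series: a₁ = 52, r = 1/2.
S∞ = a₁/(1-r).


S∞ = a₁/(1-r) = 52/(1 - 1/2)
= 52/(1/2)
= 104

S∞ = 104


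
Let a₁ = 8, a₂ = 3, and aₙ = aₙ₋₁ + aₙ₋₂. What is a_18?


Computing iteratively: 8, 3, 11, 14, 25, 39, 64, 103, 167, 270, 437, 707, ...
a_18 = 12687

a_18 = 12687


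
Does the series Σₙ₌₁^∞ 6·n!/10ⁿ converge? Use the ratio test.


aₙ = 6·n!/10^n
a_{n+1}/aₙ = (n+1)!/10^(n+1) × 10^n/n!  (constant 6 cancels)
= (n+1)/10
L = lim(n→∞) (n+1)/10 = ∞
L > 1 → series DIVERGES

Diverges (ratio test: L = ∞ > 1)


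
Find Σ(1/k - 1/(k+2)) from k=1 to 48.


Telescoping with gap 2: two head and two tail terms survive.
= (1 + 1/2) - (1/49 + 1/50)
= 3/2 - 1/49 - 1/50 = 1788/1225

Sum = 1788/1225


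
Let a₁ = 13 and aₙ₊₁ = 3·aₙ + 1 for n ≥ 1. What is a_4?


Computing step by step:
a_1 = 13
a_2 = 40
a_3 = 121
a_4 = 364


a_4 = 364


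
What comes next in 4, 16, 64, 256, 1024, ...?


Pattern: geometric (r=4)
Terms: 4, 16, 64, 256, 1024
Next term = 4096

Next term = 4096


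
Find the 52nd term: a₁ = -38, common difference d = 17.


aₙ = a₁ + (n-1)d
= -38 + (52-1)×17
= -38 + 867
= 829

a_52 = 829


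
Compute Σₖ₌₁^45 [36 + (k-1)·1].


aₙ = 36 + (45-1)×1 = 80
Sₙ = n(a₁+aₙ)/2 = 45×(36+80)/2
= 45×116/2 = 2610

S_45 = 2610


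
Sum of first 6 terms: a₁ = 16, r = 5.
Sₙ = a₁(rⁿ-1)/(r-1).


Sₙ = 16×(5^6 - 1)/(5 - 1)
= 16×(15625 - 1)/4
= 16×15624/4
= 62496

S_6 = 62496


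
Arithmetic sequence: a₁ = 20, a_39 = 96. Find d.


d = (aₙ - a₁)/(n-1)
= (96 - 20)/(39-1)
= 76/38 = 2

d = 2


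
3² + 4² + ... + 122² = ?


Σₖ₌3^122 k² = Σₖ₌₁^122 k² − Σₖ₌₁^2 k²
= 122·123·245/6 − 2·3·5/6
= 612745 − 5 = 612740

Σk² = 612740


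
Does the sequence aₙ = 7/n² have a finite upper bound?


a₁ = 7, a₂ = 7/4, a₃ = 7/9, ...
0 < aₙ ≤ 7 for all n ≥ 1
The sequence IS bounded

Bounded (0 < aₙ ≤ 7)


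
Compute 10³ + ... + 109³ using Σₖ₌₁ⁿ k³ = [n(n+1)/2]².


Σₖ₌10^109 k³ = [109·110/2]² − [9·10/2]²
= 35940025 − 2025 = 35938000

Σk³ = 35938000


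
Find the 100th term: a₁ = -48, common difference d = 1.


aₙ = a₁ + (n-1)d
= -48 + (100-1)×1
= -48 + 99
= 51

a_100 = 51


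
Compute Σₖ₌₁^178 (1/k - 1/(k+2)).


Telescoping with gap 2: two head and two tail terms survive.
= (1 + 1/2) - (1/179 + 1/180)
= 3/2 - 1/179 - 1/180 = 47971/32220

Sum = 47971/32220


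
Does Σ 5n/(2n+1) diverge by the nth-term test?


lim(n→∞) 5n/(2n+1) = 5/2 = 5/2  (divide numerator and denominator by n)
lim aₙ = 5/2 ≠ 0 → series DIVERGES

Diverges (lim aₙ = 5/2 ≠ 0)


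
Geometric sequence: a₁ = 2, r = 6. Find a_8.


aₙ = a₁·r^(n-1)
= 2×6^7
= 2×279936
= 559872

a_8 = 559872


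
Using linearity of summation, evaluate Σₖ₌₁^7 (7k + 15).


Σ(7k+15) = 7·Σk + 15·n
= 7·28 + 15·7
= 196 + 105 = 301

Σ = 301


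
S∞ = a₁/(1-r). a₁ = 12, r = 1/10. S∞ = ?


S∞ = a₁/(1-r) = 12/(1 - 1/10)
= 12/(9/10)
= 40/3

S∞ = 40/3


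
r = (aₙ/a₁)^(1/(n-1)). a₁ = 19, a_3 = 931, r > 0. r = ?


r^(n-1) = aₙ/a₁
r^2 = 931/19 = 49
r = 49^(1/2)
= ±7; taking r > 0 gives r = 7

r = 7


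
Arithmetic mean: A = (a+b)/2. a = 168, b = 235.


AM = (168 + 235)/2 = 403/2 = 201.5

AM = 201.5


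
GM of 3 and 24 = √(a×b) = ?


GM = √(3×24) = √72 = 8.4853

GM = 8.4853


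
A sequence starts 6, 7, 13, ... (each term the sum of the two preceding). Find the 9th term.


Computing iteratively: 6, 7, 13, 20, 33, 53, 86, 139, 225
a_9 = 225

a_9 = 225


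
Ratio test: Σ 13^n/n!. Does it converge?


aₙ = 13^n/n!
a_{n+1}/aₙ = 13^(n+1)/(n+1)! × n!/13^n
= 13/(n+1)
L = lim(n→∞) 13/(n+1) = 0
L < 1 → series CONVERGES

Converges (ratio test: L = 0 < 1)


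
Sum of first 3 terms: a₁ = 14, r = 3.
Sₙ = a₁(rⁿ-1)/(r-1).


Sₙ = 14×(3^3 - 1)/(3 - 1)
= 14×(27 - 1)/2
= 14×26/2
= 182

S_3 = 182


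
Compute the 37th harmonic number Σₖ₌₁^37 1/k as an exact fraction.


H_37 = 1/1 + 1/2 + 1/3 + ... + 1/37
= 2040798836801833/485721041551200
≈ 4.2016

H_37 = 2040798836801833/485721041551200 ≈ 4.2016


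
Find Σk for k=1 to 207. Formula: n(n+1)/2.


n(n+1)/2 = 207×208/2 = 43056/2 = 21528

Σk = 21528


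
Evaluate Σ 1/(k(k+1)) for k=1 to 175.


1/(k(k+1)) = 1/k - 1/(k+1) (partial fractions)
Telescoping: Σ = 1 - 1/176 = 175/176

Sum = 175/176


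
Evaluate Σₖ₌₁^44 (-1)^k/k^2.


S = -1 + 1/4 - 1/9 + 1/16 - 1/25 + 1/36 - 1/49 + 1/64 ± ...
= -0.8222
(Full series converges to -π²/12 ≈ -0.8225)

S_44 = -0.8222


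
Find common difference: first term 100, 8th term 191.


d = (aₙ - a₁)/(n-1)
= (191 - 100)/(8-1)
= 91/7 = 13

d = 13


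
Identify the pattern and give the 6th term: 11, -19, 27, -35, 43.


Pattern: alternating sign, magnitude arithmetic (d=8)
Terms: 11, -19, 27, -35, 43
Next term = -51

Next term = -51


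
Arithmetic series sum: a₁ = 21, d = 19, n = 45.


aₙ = 21 + (45-1)×19 = 857
Sₙ = n(a₁+aₙ)/2 = 45×(21+857)/2
= 45×878/2 = 19755

S_45 = 19755


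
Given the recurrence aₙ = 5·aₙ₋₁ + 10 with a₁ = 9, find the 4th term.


Computing step by step:
a_1 = 9
a_2 = 55
a_3 = 285
a_4 = 1435


a_4 = 1435


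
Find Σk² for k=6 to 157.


Σₖ₌6^157 k² = Σₖ₌₁^157 k² − Σₖ₌₁^5 k²
= 157·158·315/6 − 5·6·11/6
= 1302315 − 55 = 1302260

Σk² = 1302260


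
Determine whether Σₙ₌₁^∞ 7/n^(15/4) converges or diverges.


p-series test: Σ c/n^p converges if p > 1, diverges if p ≤ 1 (constant c > 0 doesn't affect convergence).
p = 15/4
15/4 > 1 → CONVERGES

Converges (p = 15/4 > 1)


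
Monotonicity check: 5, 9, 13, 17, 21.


Differences: 4, 4, 4, 4
All differences > 0 → strictly INCREASING

Monotonically increasing


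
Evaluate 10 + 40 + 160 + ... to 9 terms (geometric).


Sₙ = 10×(4^9 - 1)/(4 - 1)
= 10×(262144 - 1)/3
= 10×262143/3
= 873810

S_9 = 873810


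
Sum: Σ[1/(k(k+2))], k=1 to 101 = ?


1/(k(k+2)) = (1/2)·(1/k - 1/(k+2)) (partial fractions)
Telescoping: Σ = (1/2)·(1 + 1/2 - 1/102 - 1/103) = 7777/10506

Sum = 7777/10506


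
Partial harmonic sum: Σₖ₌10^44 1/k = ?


Σₖ₌10^44 1/k = 1/10 + 1/11 + 1/12 + ... + 1/44
= 14541561179784203689/9419588158802421600
≈ 1.5438

Sum = 14541561179784203689/9419588158802421600 ≈ 1.5438


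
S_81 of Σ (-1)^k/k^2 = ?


S = -1 + 1/4 - 1/9 + 1/16 - 1/25 + 1/36 - 1/49 + 1/64 ± ...
= -0.8225
(Full series converges to -π²/12 ≈ -0.8225)

S_81 = -0.8225


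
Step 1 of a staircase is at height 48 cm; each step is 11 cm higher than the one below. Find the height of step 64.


aₙ = a₁ + (n-1)d
= 48 + (64-1)×11
= 48 + 693
= 741

a_64 = 741


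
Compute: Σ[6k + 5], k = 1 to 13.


Σ(6k+5) = 6·Σk + 5·n
= 6·91 + 5·13
= 546 + 65 = 611

Σ = 611


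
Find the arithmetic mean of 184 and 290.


AM = (184 + 290)/2 = 474/2 = 237

AM = 237


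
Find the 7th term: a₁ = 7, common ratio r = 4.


aₙ = a₁·r^(n-1)
= 7×4^6
= 7×4096
= 28672

a_7 = 28672


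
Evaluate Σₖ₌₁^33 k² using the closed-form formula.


n = 33
n(n+1)(2n+1)/6 = 33×34×67/6
= 75174/6 = 12529

Σk² = 12529


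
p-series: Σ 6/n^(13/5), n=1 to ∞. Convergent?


p-series test: Σ c/n^p converges if p > 1, diverges if p ≤ 1 (constant c > 0 doesn't affect convergence).
p = 13/5
13/5 > 1 → CONVERGES

Converges (p = 13/5 > 1)


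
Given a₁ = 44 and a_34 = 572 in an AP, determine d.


d = (aₙ - a₁)/(n-1)
= (572 - 44)/(34-1)
= 528/33 = 16

d = 16


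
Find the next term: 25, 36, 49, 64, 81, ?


Pattern: perfect squares: n²
Terms: 25, 36, 49, 64, 81
Next term = 100

Next term = 100


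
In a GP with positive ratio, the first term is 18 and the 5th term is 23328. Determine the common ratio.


r^(n-1) = aₙ/a₁
r^4 = 23328/18 = 1296
r = 1296^(1/4)
= ±6; taking r > 0 gives r = 6

r = 6


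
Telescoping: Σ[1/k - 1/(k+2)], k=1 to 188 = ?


Telescoping with gap 2: two head and two tail terms survive.
= (1 + 1/2) - (1/189 + 1/190)
= 3/2 - 1/189 - 1/190 = 26743/17955

Sum = 26743/17955


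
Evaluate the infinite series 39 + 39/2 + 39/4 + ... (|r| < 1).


S∞ = a₁/(1-r) = 39/(1 - 1/2)
= 39/(1/2)
= 78

S∞ = 78


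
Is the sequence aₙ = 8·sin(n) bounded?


For all n, -1 ≤ sin(n) ≤ 1, so -8 ≤ 8·sin(n) ≤ 8
Lower bound: -8, Upper bound: 8
The sequence IS bounded

Bounded (-8 ≤ aₙ ≤ 8)


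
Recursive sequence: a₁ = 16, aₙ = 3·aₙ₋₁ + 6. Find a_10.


Computing step by step:
a_1 = 16
a_2 = 54
a_3 = 168
a_4 = 510
a_5 = 1536
a_6 = 4614
a_7 = 13848
a_8 = 41550
a_9 = 124656
a_10 = 373974


a_10 = 373974


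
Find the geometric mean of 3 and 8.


GM = √(3×8) = √24 = 4.899

GM = 4.899


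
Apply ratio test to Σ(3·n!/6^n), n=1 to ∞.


aₙ = 3·n!/6^n
a_{n+1}/aₙ = (n+1)!/6^(n+1) × 6^n/n!  (constant 3 cancels)
= (n+1)/6
L = lim(n→∞) (n+1)/6 = ∞
L > 1 → series DIVERGES

Diverges (ratio test: L = ∞ > 1)


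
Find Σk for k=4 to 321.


Σₖ₌4^321 k = Σₖ₌₁^321 k − Σₖ₌₁^3 k
= 321·322/2 − 3·4/2
= 51681 − 6 = 51675

Σk = 51675


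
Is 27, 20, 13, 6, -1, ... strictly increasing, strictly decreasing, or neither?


Differences: -7, -7, -7, -7
All differences < 0 → strictly DECREASING

Monotonically decreasing


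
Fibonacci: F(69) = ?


Fibonacci sequence: 1, 1, 2, 3, 5, 8, 13, 21, 34, 55, 89, ...
F(69) = 117669030460994

F(69) = 117669030460994


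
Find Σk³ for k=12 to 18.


Σₖ₌12^18 k³ = [18·19/2]² − [11·12/2]²
= 29241 − 4356 = 24885

Σk³ = 24885


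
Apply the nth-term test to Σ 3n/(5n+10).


lim(n→∞) 3n/(5n+10) = 3/5 = 3/5  (divide numerator and denominator by n)
lim aₙ = 3/5 ≠ 0 → series DIVERGES

Diverges (lim aₙ = 3/5 ≠ 0)


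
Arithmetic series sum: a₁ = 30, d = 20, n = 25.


aₙ = 30 + (25-1)×20 = 510
Sₙ = n(a₁+aₙ)/2 = 25×(30+510)/2
= 25×540/2 = 6750

S_25 = 6750


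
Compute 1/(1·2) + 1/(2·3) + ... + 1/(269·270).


1/(k(k+1)) = 1/k - 1/(k+1) (partial fractions)
Telescoping: Σ = 1 - 1/270 = 269/270

Sum = 269/270


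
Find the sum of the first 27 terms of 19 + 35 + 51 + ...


aₙ = 19 + (27-1)×16 = 435
Sₙ = n(a₁+aₙ)/2 = 27×(19+435)/2
= 27×454/2 = 6129

S_27 = 6129


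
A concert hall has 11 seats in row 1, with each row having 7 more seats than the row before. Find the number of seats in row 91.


aₙ = a₁ + (n-1)d
= 11 + (91-1)×7
= 11 + 630
= 641

a_91 = 641


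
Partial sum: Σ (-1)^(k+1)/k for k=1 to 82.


S = 1 - 1/2 + 1/3 - 1/4 + 1/5 - 1/6 + 1/7 - 1/8 ± ...
= 0.6871
(Full series converges to +ln(2) ≈ +0.6931)

S_82 = 0.6871


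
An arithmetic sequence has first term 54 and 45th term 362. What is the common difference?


d = (aₙ - a₁)/(n-1)
= (362 - 54)/(45-1)
= 308/44 = 7

d = 7


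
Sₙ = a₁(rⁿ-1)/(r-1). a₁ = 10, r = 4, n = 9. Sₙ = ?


Sₙ = 10×(4^9 - 1)/(4 - 1)
= 10×(262144 - 1)/3
= 10×262143/3
= 873810

S_9 = 873810


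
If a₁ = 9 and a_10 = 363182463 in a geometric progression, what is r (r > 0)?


r^(n-1) = aₙ/a₁
r^9 = 363182463/9 = 40353607
r = 40353607^(1/9)
= 7

r = 7


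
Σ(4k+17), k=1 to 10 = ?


Σ(4k+17) = 4·Σk + 17·n
= 4·55 + 17·10
= 220 + 170 = 390

Σ = 390


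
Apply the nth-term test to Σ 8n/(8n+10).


lim(n→∞) 8n/(8n+10) = 8/8 = 1  (divide numerator and denominator by n)
lim aₙ = 1 ≠ 0 → series DIVERGES

Diverges (lim aₙ = 1 ≠ 0)


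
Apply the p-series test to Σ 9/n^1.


p-series test: Σ c/n^p converges if p > 1, diverges if p ≤ 1 (constant c > 0 doesn't affect convergence).
p = 1
1 ≤ 1 → DIVERGES

Diverges (p = 1 ≤ 1)


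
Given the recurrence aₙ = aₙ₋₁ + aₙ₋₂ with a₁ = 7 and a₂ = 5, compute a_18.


Computing iteratively: 7, 5, 12, 17, 29, 46, 75, 121, 196, 317, 513, 830, ...
a_18 = 14894

a_18 = 14894


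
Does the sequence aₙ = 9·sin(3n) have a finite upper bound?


For all n, -1 ≤ sin(3n) ≤ 1, so -9 ≤ 9·sin(3n) ≤ 9
Lower bound: -9, Upper bound: 9
The sequence IS bounded

Bounded (-9 ≤ aₙ ≤ 9)


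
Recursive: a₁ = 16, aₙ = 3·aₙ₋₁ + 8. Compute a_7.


Computing step by step:
a_1 = 16
a_2 = 56
a_3 = 176
a_4 = 536
a_5 = 1616
a_6 = 4856
a_7 = 14576


a_7 = 14576


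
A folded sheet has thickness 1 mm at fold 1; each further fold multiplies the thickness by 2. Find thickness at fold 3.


aₙ = a₁·r^(n-1)
= 1×2^2
= 1×4
= 4

a_3 = 4


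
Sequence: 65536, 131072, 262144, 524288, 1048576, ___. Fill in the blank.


Pattern: powers of 2: 2ⁿ
Terms: 65536, 131072, 262144, 524288, 1048576
Next term = 2097152

Next term = 2097152


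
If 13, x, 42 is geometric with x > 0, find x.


GM = √(13×42) = √546 = 23.3666

GM = 23.3666


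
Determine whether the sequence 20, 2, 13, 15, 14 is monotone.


Differences: -18, 11, 2, -1
Difference at position 2 is +11 (> 0) but position 1 is -18 (< 0) — sequence both rises and falls
→ NOT monotonic

Not monotonic


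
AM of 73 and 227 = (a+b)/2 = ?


AM = (73 + 227)/2 = 300/2 = 150

AM = 150


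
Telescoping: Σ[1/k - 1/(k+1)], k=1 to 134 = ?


Telescoping: adjacent terms cancel.
= 1/1 - 1/135
= 1 - 1/135 = 134/135

Sum = 134/135


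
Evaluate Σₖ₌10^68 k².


Σₖ₌10^68 k² = Σₖ₌₁^68 k² − Σₖ₌₁^9 k²
= 68·69·137/6 − 9·10·19/6
= 107134 − 285 = 106849

Σk² = 106849


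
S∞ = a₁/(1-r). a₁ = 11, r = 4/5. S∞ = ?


S∞ = a₁/(1-r) = 11/(1 - 4/5)
= 11/(1/5)
= 55

S∞ = 55


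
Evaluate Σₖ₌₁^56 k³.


n(n+1)/2 = 56×57/2 = 1596
Σk³ = 1596² = 2547216

Σk³ = 2547216


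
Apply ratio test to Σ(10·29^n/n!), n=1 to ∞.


aₙ = 10·29^n/n!
a_{n+1}/aₙ = 29^(n+1)/(n+1)! × n!/29^n  (constant 10 cancels)
= 29/(n+1)
L = lim(n→∞) 29/(n+1) = 0
L < 1 → series CONVERGES

Converges (ratio test: L = 0 < 1)


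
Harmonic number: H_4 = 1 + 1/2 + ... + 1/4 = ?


H_4 = 1/1 + 1/2 + 1/3 + 1/4
= 25/12
≈ 2.0833

H_4 = 25/12 ≈ 2.0833


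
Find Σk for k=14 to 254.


Σₖ₌14^254 k = Σₖ₌₁^254 k − Σₖ₌₁^13 k
= 254·255/2 − 13·14/2
= 32385 − 91 = 32294

Σk = 32294


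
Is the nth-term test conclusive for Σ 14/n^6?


lim(n→∞) 14/n^6 = 0
lim aₙ = 0 → nth-term test is INCONCLUSIVE
(Need other tests; this is actually a convergent p-series with p=6 > 1)

Inconclusive (lim aₙ = 0; need another test)


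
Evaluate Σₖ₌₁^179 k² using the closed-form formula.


n = 179
n(n+1)(2n+1)/6 = 179×180×359/6
= 11566980/6 = 1927830

Σk² = 1927830


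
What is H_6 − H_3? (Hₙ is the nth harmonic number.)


Σₖ₌4^6 1/k = 1/4 + 1/5 + 1/6
= 37/60
≈ 0.6167

Sum = 37/60 ≈ 0.6167


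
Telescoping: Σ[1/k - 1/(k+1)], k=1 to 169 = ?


Telescoping: adjacent terms cancel.
= 1/1 - 1/170
= 1 - 1/170 = 169/170

Sum = 169/170


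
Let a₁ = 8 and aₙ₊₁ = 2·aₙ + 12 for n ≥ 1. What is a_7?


Computing step by step:
a_1 = 8
a_2 = 28
a_3 = 68
a_4 = 148
a_5 = 308
a_6 = 628
a_7 = 1268


a_7 = 1268


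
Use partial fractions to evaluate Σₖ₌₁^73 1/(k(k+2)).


1/(k(k+2)) = (1/2)·(1/k - 1/(k+2)) (partial fractions)
Telescoping: Σ = (1/2)·(1 + 1/2 - 1/74 - 1/75) = 2044/2775

Sum = 2044/2775


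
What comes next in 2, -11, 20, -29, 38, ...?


Pattern: alternating sign, magnitude arithmetic (d=9)
Terms: 2, -11, 20, -29, 38
Next term = -47

Next term = -47


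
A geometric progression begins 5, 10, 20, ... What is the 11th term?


aₙ = a₁·r^(n-1)
= 5×2^10
= 5×1024
= 5120

a_11 = 5120


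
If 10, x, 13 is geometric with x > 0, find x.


GM = √(10×13) = √130 = 11.4018

GM = 11.4018


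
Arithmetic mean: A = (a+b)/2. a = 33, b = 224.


AM = (33 + 224)/2 = 257/2 = 128.5

AM = 128.5


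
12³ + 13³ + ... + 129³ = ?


Σₖ₌12^129 k³ = [129·130/2]² − [11·12/2]²
= 70308225 − 4356 = 70303869

Σk³ = 70303869


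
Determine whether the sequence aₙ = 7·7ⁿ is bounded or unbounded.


aₙ = 7·7ⁿ → as n→∞, aₙ→∞ (since base 7 > 1)
No finite upper bound exists
The sequence is UNBOUNDED

Unbounded (aₙ → ∞ as n → ∞)


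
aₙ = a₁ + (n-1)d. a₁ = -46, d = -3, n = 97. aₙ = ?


aₙ = a₁ + (n-1)d
= -46 + (97-1)×-3
= -46 - 288
= -334

a_97 = -334


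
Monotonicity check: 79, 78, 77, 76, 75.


Differences: -1, -1, -1, -1
All differences < 0 → strictly DECREASING

Monotonically decreasing


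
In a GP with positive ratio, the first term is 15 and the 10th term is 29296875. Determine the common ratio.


r^(n-1) = aₙ/a₁
r^9 = 29296875/15 = 1953125
r = 1953125^(1/9)
= 5

r = 5


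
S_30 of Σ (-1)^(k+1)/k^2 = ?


S = 1 - 1/4 + 1/9 - 1/16 + 1/25 - 1/36 + 1/49 - 1/64 ± ...
= 0.8219
(Full series converges to +π²/12 ≈ +0.8225)

S_30 = 0.8219


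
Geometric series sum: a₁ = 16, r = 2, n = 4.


Sₙ = 16×(2^4 - 1)/(2 - 1)
= 16×(16 - 1)/1
= 16×15/1
= 240

S_4 = 240


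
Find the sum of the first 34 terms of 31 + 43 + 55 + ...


aₙ = 31 + (34-1)×12 = 427
Sₙ = n(a₁+aₙ)/2 = 34×(31+427)/2
= 34×458/2 = 7786

S_34 = 7786


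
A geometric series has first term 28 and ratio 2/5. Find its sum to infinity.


S∞ = a₁/(1-r) = 28/(1 - 2/5)
= 28/(3/5)
= 140/3

S∞ = 140/3


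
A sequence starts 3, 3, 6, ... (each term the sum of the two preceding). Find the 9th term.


Computing iteratively: 3, 3, 6, 9, 15, 24, 39, 63, 102
a_9 = 102

a_9 = 102


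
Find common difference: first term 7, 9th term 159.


d = (aₙ - a₁)/(n-1)
= (159 - 7)/(9-1)
= 152/8 = 19

d = 19


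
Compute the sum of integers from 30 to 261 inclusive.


Σₖ₌30^261 k = Σₖ₌₁^261 k − Σₖ₌₁^29 k
= 261·262/2 − 29·30/2
= 34191 − 435 = 33756

Σk = 33756


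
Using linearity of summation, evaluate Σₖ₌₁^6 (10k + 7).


Σ(10k+7) = 10·Σk + 7·n
= 10·21 + 7·6
= 210 + 42 = 252

Σ = 252


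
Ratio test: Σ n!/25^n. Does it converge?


aₙ = n!/25^n
a_{n+1}/aₙ = (n+1)!/25^(n+1) × 25^n/n!
= (n+1)/25
L = lim(n→∞) (n+1)/25 = ∞
L > 1 → series DIVERGES

Diverges (ratio test: L = ∞ > 1)


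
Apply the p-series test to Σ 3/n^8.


p-series test: Σ c/n^p converges if p > 1, diverges if p ≤ 1 (constant c > 0 doesn't affect convergence).
p = 8
8 > 1 → CONVERGES

Converges (p = 8 > 1)


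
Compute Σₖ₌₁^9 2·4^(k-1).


Sₙ = 2×(4^9 - 1)/(4 - 1)
= 2×(262144 - 1)/3
= 2×262143/3
= 174762

S_9 = 174762


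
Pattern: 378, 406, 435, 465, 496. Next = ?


Pattern: triangular numbers: n(n+1)/2
Terms: 378, 406, 435, 465, 496
Next term = 528

Next term = 528


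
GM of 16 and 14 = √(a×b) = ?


GM = √(16×14) = √224 = 14.9666

GM = 14.9666


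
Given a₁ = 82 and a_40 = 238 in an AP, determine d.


d = (aₙ - a₁)/(n-1)
= (238 - 82)/(40-1)
= 156/39 = 4

d = 4


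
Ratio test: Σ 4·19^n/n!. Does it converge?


aₙ = 4·19^n/n!
a_{n+1}/aₙ = 19^(n+1)/(n+1)! × n!/19^n  (constant 4 cancels)
= 19/(n+1)
L = lim(n→∞) 19/(n+1) = 0
L < 1 → series CONVERGES

Converges (ratio test: L = 0 < 1)


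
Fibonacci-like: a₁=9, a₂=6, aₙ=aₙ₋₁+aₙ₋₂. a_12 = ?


Computing iteratively: 9, 6, 15, 21, 36, 57, 93, 150, 243, 393, 636, 1029
a_12 = 1029

a_12 = 1029


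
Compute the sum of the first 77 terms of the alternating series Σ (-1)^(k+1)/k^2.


S = 1 - 1/4 + 1/9 - 1/16 + 1/25 - 1/36 + 1/49 - 1/64 ± ...
= 0.8226
(Full series converges to +π²/12 ≈ +0.8225)

S_77 = 0.8226


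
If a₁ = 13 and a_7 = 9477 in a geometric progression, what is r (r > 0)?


r^(n-1) = aₙ/a₁
r^6 = 9477/13 = 729
r = 729^(1/6)
= ±3; taking r > 0 gives r = 3

r = 3


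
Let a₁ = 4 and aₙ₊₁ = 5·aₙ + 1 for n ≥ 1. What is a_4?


Computing step by step:
a_1 = 4
a_2 = 21
a_3 = 106
a_4 = 531


a_4 = 531


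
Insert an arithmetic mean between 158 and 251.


AM = (158 + 251)/2 = 409/2 = 204.5

AM = 204.5


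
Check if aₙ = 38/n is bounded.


a₁ = 38, a₂ = 38/2, a₃ = 38/3, ...
0 < aₙ ≤ 38 for all n ≥ 1
Lower bound: 0, Upper bound: 38
The sequence IS bounded

Bounded (0 < aₙ ≤ 38)


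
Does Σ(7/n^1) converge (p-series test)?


p-series test: Σ c/n^p converges if p > 1, diverges if p ≤ 1 (constant c > 0 doesn't affect convergence).
p = 1
1 ≤ 1 → DIVERGES

Diverges (p = 1 ≤ 1)


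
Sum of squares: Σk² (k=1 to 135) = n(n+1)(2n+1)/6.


n = 135
n(n+1)(2n+1)/6 = 135×136×271/6
= 4975560/6 = 829260

Σk² = 829260


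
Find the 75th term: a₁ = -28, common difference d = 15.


aₙ = a₁ + (n-1)d
= -28 + (75-1)×15
= -28 + 1110
= 1082

a_75 = 1082


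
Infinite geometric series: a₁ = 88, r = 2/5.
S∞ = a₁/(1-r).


S∞ = a₁/(1-r) = 88/(1 - 2/5)
= 88/(3/5)
= 440/3

S∞ = 440/3


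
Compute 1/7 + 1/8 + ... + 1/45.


Σₖ₌7^45 1/k = 1/7 + 1/8 + 1/9 + ... + 1/45
= 2617230034104616867/1345655451257488800
≈ 1.9449

Sum = 2617230034104616867/1345655451257488800 ≈ 1.9449


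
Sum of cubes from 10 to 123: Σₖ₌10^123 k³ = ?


Σₖ₌10^123 k³ = [123·124/2]² − [9·10/2]²
= 58155876 − 2025 = 58153851

Σk³ = 58153851


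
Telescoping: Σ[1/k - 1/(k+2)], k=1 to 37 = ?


Telescoping with gap 2: two head and two tail terms survive.
= (1 + 1/2) - (1/38 + 1/39)
= 3/2 - 1/38 - 1/39 = 1073/741

Sum = 1073/741


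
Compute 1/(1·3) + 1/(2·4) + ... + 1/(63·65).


1/(k(k+2)) = (1/2)·(1/k - 1/(k+2)) (partial fractions)
Telescoping: Σ = (1/2)·(1 + 1/2 - 1/64 - 1/65) = 6111/8320

Sum = 6111/8320


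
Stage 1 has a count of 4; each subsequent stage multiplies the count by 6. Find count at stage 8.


aₙ = a₁·r^(n-1)
= 4×6^7
= 4×279936
= 1119744

a_8 = 1119744


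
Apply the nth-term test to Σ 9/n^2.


lim(n→∞) 9/n^2 = 0
lim aₙ = 0 → nth-term test is INCONCLUSIVE
(Need other tests; this is actually a convergent p-series with p=2 > 1)

Inconclusive (lim aₙ = 0; need another test)


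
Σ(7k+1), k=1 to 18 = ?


Σ(7k+1) = 7·Σk + 1·n
= 7·171 + 1·18
= 1197 + 18 = 1215

Σ = 1215


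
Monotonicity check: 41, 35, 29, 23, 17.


Differences: -6, -6, -6, -6
All differences < 0 → strictly DECREASING

Monotonically decreasing


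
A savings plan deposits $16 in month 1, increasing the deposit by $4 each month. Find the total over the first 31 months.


aₙ = 16 + (31-1)×4 = 136
Sₙ = n(a₁+aₙ)/2 = 31×(16+136)/2
= 31×152/2 = 2356

S_31 = 2356


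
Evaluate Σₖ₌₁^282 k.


n(n+1)/2 = 282×283/2 = 79806/2 = 39903

Σk = 39903


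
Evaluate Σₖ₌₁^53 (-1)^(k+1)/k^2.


S = 1 - 1/4 + 1/9 - 1/16 + 1/25 - 1/36 + 1/49 - 1/64 ± ...
= 0.8226
(Full series converges to +π²/12 ≈ +0.8225)

S_53 = 0.8226


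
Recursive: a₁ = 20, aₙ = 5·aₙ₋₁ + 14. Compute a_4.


Computing step by step:
a_1 = 20
a_2 = 114
a_3 = 584
a_4 = 2934


a_4 = 2934


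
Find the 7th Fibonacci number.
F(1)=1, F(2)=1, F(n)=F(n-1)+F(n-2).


Fibonacci sequence: 1, 1, 2, 3, 5, 8, 13
F(7) = 13

F(7) = 13


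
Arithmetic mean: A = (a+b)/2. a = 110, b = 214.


AM = (110 + 214)/2 = 324/2 = 162

AM = 162


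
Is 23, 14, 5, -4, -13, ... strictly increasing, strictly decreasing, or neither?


Differences: -9, -9, -9, -9
All differences < 0 → strictly DECREASING

Monotonically decreasing


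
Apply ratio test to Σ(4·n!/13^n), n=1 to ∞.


aₙ = 4·n!/13^n
a_{n+1}/aₙ = (n+1)!/13^(n+1) × 13^n/n!  (constant 4 cancels)
= (n+1)/13
L = lim(n→∞) (n+1)/13 = ∞
L > 1 → series DIVERGES

Diverges (ratio test: L = ∞ > 1)


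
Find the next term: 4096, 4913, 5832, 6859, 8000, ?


Pattern: perfect cubes: n³
Terms: 4096, 4913, 5832, 6859, 8000
Next term = 9261

Next term = 9261


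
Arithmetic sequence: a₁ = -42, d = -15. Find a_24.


aₙ = a₁ + (n-1)d
= -42 + (24-1)×-15
= -42 - 345
= -387

a_24 = -387


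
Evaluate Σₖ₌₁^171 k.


n(n+1)/2 = 171×172/2 = 29412/2 = 14706

Σk = 14706


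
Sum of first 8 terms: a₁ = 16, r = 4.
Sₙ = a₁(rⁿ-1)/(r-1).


Sₙ = 16×(4^8 - 1)/(4 - 1)
= 16×(65536 - 1)/3
= 16×65535/3
= 349520

S_8 = 349520


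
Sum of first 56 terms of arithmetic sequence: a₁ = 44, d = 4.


aₙ = 44 + (56-1)×4 = 264
Sₙ = n(a₁+aₙ)/2 = 56×(44+264)/2
= 56×308/2 = 8624

S_56 = 8624


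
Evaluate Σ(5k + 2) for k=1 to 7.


Σ(5k+2) = 5·Σk + 2·n
= 5·28 + 2·7
= 140 + 14 = 154

Σ = 154


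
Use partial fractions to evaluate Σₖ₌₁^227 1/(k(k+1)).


1/(k(k+1)) = 1/k - 1/(k+1) (partial fractions)
Telescoping: Σ = 1 - 1/228 = 227/228

Sum = 227/228


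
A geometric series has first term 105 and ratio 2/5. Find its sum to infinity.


S∞ = a₁/(1-r) = 105/(1 - 2/5)
= 105/(3/5)
= 175

S∞ = 175


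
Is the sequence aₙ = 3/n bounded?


a₁ = 3, a₂ = 3/2, a₃ = 3/3, ...
0 < aₙ ≤ 3 for all n ≥ 1
Lower bound: 0, Upper bound: 3
The sequence IS bounded

Bounded (0 < aₙ ≤ 3)


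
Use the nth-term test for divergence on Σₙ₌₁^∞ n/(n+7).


lim(n→∞) n/(n+7) = 1/1 = 1  (divide numerator and denominator by n)
lim aₙ = 1 ≠ 0 → series DIVERGES

Diverges (lim aₙ = 1 ≠ 0)


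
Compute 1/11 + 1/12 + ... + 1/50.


Σₖ₌11^50 1/k = 1/11 + 1/12 + 1/13 + ... + 1/50
= 4866234606652744766339/3099044504245996706400
≈ 1.5702

Sum = 4866234606652744766339/3099044504245996706400 ≈ 1.5702


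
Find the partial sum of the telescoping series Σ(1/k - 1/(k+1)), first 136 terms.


Telescoping: adjacent terms cancel.
= 1/1 - 1/137
= 1 - 1/137 = 136/137

Sum = 136/137


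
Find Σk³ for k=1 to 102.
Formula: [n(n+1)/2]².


n(n+1)/2 = 102×103/2 = 5253
Σk³ = 5253² = 27594009

Σk³ = 27594009


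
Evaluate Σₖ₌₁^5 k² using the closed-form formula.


n = 5
n(n+1)(2n+1)/6 = 5×6×11/6
= 330/6 = 55

Σk² = 55


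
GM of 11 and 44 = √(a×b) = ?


GM = √(11×44) = √484 = 22

GM = 22


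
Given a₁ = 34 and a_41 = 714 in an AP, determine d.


d = (aₙ - a₁)/(n-1)
= (714 - 34)/(41-1)
= 680/40 = 17

d = 17


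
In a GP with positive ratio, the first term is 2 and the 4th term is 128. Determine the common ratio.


r^(n-1) = aₙ/a₁
r^3 = 128/2 = 64
r = 64^(1/3)
= 4

r = 4


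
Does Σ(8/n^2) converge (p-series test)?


p-series test: Σ c/n^p converges if p > 1, diverges if p ≤ 1 (constant c > 0 doesn't affect convergence).
p = 2
2 > 1 → CONVERGES

Converges (p = 2 > 1)


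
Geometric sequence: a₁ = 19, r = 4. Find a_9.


aₙ = a₁·r^(n-1)
= 19×4^8
= 19×65536
= 1245184

a_9 = 1245184


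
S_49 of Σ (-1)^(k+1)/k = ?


S = 1 - 1/2 + 1/3 - 1/4 + 1/5 - 1/6 + 1/7 - 1/8 ± ...
= 0.7032
(Full series converges to +ln(2) ≈ +0.6931)

S_49 = 0.7032


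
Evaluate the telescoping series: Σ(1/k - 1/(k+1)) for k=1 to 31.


Telescoping: adjacent terms cancel.
= 1/1 - 1/32
= 1 - 1/32 = 31/32

Sum = 31/32


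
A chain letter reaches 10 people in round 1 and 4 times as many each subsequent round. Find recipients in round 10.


aₙ = a₁·r^(n-1)
= 10×4^9
= 10×262144
= 2621440

a_10 = 2621440


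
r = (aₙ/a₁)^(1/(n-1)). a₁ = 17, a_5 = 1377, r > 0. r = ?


r^(n-1) = aₙ/a₁
r^4 = 1377/17 = 81
r = 81^(1/4)
= ±3; taking r > 0 gives r = 3

r = 3


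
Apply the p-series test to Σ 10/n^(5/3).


p-series test: Σ c/n^p converges if p > 1, diverges if p ≤ 1 (constant c > 0 doesn't affect convergence).
p = 5/3
5/3 > 1 → CONVERGES

Converges (p = 5/3 > 1)


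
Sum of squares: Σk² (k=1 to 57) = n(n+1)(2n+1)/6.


n = 57
n(n+1)(2n+1)/6 = 57×58×115/6
= 380190/6 = 63365

Σk² = 63365


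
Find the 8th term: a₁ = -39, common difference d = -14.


aₙ = a₁ + (n-1)d
= -39 + (8-1)×-14
= -39 - 98
= -137

a_8 = -137


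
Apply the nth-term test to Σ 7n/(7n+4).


lim(n→∞) 7n/(7n+4) = 7/7 = 1  (divide numerator and denominator by n)
lim aₙ = 1 ≠ 0 → series DIVERGES

Diverges (lim aₙ = 1 ≠ 0)


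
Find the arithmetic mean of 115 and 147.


AM = (115 + 147)/2 = 262/2 = 131

AM = 131


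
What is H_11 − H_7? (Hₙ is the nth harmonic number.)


Σₖ₌8^11 1/k = 1/8 + 1/9 + 1/10 + 1/11
= 1691/3960
≈ 0.427

Sum = 1691/3960 ≈ 0.427


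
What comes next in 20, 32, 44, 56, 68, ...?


Pattern: arithmetic (d=12)
Terms: 20, 32, 44, 56, 68
Next term = 80

Next term = 80


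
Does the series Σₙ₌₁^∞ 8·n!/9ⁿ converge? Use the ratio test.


aₙ = 8·n!/9^n
a_{n+1}/aₙ = (n+1)!/9^(n+1) × 9^n/n!  (constant 8 cancels)
= (n+1)/9
L = lim(n→∞) (n+1)/9 = ∞
L > 1 → series DIVERGES

Diverges (ratio test: L = ∞ > 1)


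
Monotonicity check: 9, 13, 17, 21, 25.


Differences: 4, 4, 4, 4
All differences > 0 → strictly INCREASING

Monotonically increasing


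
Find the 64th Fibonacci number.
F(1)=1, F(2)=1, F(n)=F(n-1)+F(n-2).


Fibonacci sequence: 1, 1, 2, 3, 5, 8, 13, 21, 34, 55, 89, ...
F(64) = 10610209857723

F(64) = 10610209857723


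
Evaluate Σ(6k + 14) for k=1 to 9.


Σ(6k+14) = 6·Σk + 14·n
= 6·45 + 14·9
= 270 + 126 = 396

Σ = 396


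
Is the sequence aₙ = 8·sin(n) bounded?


For all n, -1 ≤ sin(n) ≤ 1, so -8 ≤ 8·sin(n) ≤ 8
Lower bound: -8, Upper bound: 8
The sequence IS bounded

Bounded (-8 ≤ aₙ ≤ 8)


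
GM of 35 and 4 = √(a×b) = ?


GM = √(35×4) = √140 = 11.8322

GM = 11.8322


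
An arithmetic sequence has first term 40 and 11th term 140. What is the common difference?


d = (aₙ - a₁)/(n-1)
= (140 - 40)/(11-1)
= 100/10 = 10

d = 10


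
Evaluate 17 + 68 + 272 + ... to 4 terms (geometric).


Sₙ = 17×(4^4 - 1)/(4 - 1)
= 17×(256 - 1)/3
= 17×255/3
= 1445

S_4 = 1445


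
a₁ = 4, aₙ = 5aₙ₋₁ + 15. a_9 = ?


Computing step by step:
a_1 = 4
a_2 = 35
a_3 = 190
a_4 = 965
a_5 = 4840
a_6 = 24215
a_7 = 121090
a_8 = 605465
a_9 = 3027340


a_9 = 3027340


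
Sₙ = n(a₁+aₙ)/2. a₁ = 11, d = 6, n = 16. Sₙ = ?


aₙ = 11 + (16-1)×6 = 101
Sₙ = n(a₁+aₙ)/2 = 16×(11+101)/2
= 16×112/2 = 896

S_16 = 896


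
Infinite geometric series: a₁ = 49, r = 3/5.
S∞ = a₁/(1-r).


S∞ = a₁/(1-r) = 49/(1 - 3/5)
= 49/(2/5)
= 245/2

S∞ = 245/2


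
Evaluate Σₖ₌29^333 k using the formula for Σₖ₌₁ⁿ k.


Σₖ₌29^333 k = Σₖ₌₁^333 k − Σₖ₌₁^28 k
= 333·334/2 − 28·29/2
= 55611 − 406 = 55205

Σk = 55205


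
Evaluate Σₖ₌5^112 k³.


Σₖ₌5^112 k³ = [112·113/2]² − [4·5/2]²
= 40043584 − 100 = 40043484

Σk³ = 40043484


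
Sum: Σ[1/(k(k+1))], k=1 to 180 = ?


1/(k(k+1)) = 1/k - 1/(k+1) (partial fractions)
Telescoping: Σ = 1 - 1/181 = 180/181

Sum = 180/181


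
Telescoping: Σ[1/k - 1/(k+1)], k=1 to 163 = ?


Telescoping: adjacent terms cancel.
= 1/1 - 1/164
= 1 - 1/164 = 163/164

Sum = 163/164


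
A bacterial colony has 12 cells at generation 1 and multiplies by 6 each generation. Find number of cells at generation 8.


aₙ = a₁·r^(n-1)
= 12×6^7
= 12×279936
= 3359232

a_8 = 3359232


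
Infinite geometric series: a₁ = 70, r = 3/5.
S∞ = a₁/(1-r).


S∞ = a₁/(1-r) = 70/(1 - 3/5)
= 70/(2/5)
= 175

S∞ = 175


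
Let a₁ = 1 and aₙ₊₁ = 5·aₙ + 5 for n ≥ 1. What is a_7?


Computing step by step:
a_1 = 1
a_2 = 10
a_3 = 55
a_4 = 280
a_5 = 1405
a_6 = 7030
a_7 = 35155


a_7 = 35155


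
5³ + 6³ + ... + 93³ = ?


Σₖ₌5^93 k³ = [93·94/2]² − [4·5/2]²
= 19105641 − 100 = 19105541

Σk³ = 19105541


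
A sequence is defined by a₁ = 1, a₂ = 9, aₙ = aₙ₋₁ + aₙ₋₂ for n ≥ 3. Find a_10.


Computing iteratively: 1, 9, 10, 19, 29, 48, 77, 125, 202, 327
a_10 = 327

a_10 = 327


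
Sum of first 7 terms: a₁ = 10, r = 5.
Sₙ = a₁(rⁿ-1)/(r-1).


Sₙ = 10×(5^7 - 1)/(5 - 1)
= 10×(78125 - 1)/4
= 10×78124/4
= 195310

S_7 = 195310


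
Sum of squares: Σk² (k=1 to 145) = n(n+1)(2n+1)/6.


n = 145
n(n+1)(2n+1)/6 = 145×146×291/6
= 6160470/6 = 1026745

Σk² = 1026745


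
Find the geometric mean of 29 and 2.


GM = √(29×2) = √58 = 7.6158

GM = 7.6158


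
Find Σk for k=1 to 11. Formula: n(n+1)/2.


n(n+1)/2 = 11×12/2 = 132/2 = 66

Σk = 66
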